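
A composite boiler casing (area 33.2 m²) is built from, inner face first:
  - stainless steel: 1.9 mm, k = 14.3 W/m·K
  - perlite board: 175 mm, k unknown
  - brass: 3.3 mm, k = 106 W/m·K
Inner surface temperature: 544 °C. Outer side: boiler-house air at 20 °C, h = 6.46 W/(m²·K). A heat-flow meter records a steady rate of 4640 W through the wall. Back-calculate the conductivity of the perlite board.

k ≈ 0.0487 W/(m·K)

Thermal resistances in series:
R_stainless steel = L/(kA) = 0.0019/(14.3×33.2) = 4.002×10^-6 K/W
R_brass = L/(kA) = 0.0033/(106×33.2) = 9.377×10^-7 K/W
R_outer film = 1/(h_o·A) = 1/(6.46×33.2) = 0.004663 K/W
Sum of known resistances R_other = 0.004668 K/W
Total R = ΔT/Q = 524/4640 = 0.1129 K/W
R_perlite board = R_total − R_other = 0.1083 K/W
k = L/(R·A) = 0.175/(0.1083×33.2)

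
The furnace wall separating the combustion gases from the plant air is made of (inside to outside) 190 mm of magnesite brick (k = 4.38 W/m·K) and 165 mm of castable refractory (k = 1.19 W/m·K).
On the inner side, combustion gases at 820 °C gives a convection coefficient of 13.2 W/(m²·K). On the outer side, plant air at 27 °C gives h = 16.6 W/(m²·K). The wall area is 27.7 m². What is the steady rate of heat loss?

Q ≈ 69100 W

Series thermal resistances:
R_inner film = 1/(h_i·A) = 1/(13.2×27.7) = 0.002735 K/W
R_magnesite brick = L/(kA) = 0.19/(4.38×27.7) = 0.001566 K/W
R_castable refractory = L/(kA) = 0.165/(1.19×27.7) = 0.005006 K/W
R_outer film = 1/(h_o·A) = 1/(16.6×27.7) = 0.002175 K/W
R_total = 0.01148 K/W
Q = ΔT / R_total = 793 / 0.01148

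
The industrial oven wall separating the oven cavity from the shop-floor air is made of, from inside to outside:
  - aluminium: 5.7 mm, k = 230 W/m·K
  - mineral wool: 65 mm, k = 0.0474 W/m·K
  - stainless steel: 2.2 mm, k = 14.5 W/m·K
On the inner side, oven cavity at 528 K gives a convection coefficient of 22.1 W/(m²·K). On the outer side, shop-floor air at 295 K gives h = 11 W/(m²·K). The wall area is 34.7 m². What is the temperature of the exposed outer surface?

T ≈ 309 K

Treating each layer as a thermal resistance in series:
R_inner film = 1/(h_i·A) = 1/(22.1×34.7) = 0.001304 K/W
R_aluminium = L/(kA) = 0.0057/(230×34.7) = 7.142×10^-7 K/W
R_mineral wool = L/(kA) = 0.065/(0.0474×34.7) = 0.03952 K/W
R_stainless steel = L/(kA) = 0.0022/(14.5×34.7) = 4.372×10^-6 K/W
R_outer film = 1/(h_o·A) = 1/(11×34.7) = 0.00262 K/W
R_total = 0.04345 K/W;  Q = ΔT/R_total = 233/0.04345 = 5363 W
T_interface = T_inner − Q·ΣR(inner→interface) = 528 − 5360×0.04083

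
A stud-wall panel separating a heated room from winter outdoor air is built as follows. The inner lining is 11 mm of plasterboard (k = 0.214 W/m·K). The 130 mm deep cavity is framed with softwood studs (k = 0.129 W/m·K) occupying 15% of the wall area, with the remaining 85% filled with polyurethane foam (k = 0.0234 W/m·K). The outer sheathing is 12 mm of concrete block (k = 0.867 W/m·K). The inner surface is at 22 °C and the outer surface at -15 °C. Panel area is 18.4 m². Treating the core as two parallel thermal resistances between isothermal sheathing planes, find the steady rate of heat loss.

Sheathing layers in series; stud and cavity paths in parallel between them.
R_inner = 0.011/(0.214×18.4) = 0.002794 K/W
R_stud  = 0.13/(0.129×0.15×18.4) = 0.3651 K/W
R_cav   = 0.13/(0.0234×0.85×18.4) = 0.3552 K/W
1/R_core = 1/R_stud + 1/R_cav → R_core = 0.1801 K/W
R_outer = 0.012/(0.867×18.4) = 7.522×10^-4 K/W
R_total = 0.1836 K/W
Q = ΔT/R_total = 37/0.1836

Q ≈ 202 W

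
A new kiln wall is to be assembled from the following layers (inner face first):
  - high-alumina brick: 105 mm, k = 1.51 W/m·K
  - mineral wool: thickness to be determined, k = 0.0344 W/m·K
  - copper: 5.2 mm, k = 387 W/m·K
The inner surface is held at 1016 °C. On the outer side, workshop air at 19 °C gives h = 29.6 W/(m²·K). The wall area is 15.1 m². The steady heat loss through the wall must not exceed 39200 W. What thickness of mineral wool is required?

Model the wall as resistances in series:
R_high-alumina brick = L/(kA) = 0.105/(1.51×15.1) = 0.004605 K/W
R_copper = L/(kA) = 0.0052/(387×15.1) = 8.898×10^-7 K/W
R_outer film = 1/(h_o·A) = 1/(29.6×15.1) = 0.002237 K/W
Sum of the known resistances R_other = 0.006843 K/W
Required total resistance R_tot = ΔT/Q_allow = 997/39200 = 0.02543 K/W
R_mineral wool = R_tot − R_other = 0.01859 K/W
L = R·k·A = 0.01859×0.0344×15.1

L ≈ 9.66 mm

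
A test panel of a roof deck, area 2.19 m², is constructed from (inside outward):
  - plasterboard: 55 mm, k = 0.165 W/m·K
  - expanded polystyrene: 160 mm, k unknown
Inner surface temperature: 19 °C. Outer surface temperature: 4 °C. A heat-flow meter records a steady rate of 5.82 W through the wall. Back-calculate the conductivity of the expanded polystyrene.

k ≈ 0.0301 W/(m·K)

Series thermal resistances:
R_plasterboard = L/(kA) = 0.055/(0.165×2.19) = 0.1522 K/W
Sum of known resistances R_other = 0.1522 K/W
Total R = ΔT/Q = 15/5.82 = 2.577 K/W
R_expanded polystyrene = R_total − R_other = 2.425 K/W
k = L/(R·A) = 0.16/(2.425×2.19)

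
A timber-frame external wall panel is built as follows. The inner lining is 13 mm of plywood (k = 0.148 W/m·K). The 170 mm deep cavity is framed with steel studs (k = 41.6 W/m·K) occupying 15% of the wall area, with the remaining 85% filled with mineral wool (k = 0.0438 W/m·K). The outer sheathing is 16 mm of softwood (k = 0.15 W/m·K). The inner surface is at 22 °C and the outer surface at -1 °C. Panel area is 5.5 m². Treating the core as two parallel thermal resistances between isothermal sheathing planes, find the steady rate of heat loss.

Sheathing layers in series; stud and cavity paths in parallel between them.
R_inner = 0.013/(0.148×5.5) = 0.01597 K/W
R_stud  = 0.17/(41.6×0.15×5.5) = 0.004953 K/W
R_cav   = 0.17/(0.0438×0.85×5.5) = 0.8302 K/W
1/R_core = 1/R_stud + 1/R_cav → R_core = 0.004924 K/W
R_outer = 0.016/(0.15×5.5) = 0.01939 K/W
R_total = 0.04029 K/W
Q = ΔT/R_total = 23/0.04029

Q ≈ 571 W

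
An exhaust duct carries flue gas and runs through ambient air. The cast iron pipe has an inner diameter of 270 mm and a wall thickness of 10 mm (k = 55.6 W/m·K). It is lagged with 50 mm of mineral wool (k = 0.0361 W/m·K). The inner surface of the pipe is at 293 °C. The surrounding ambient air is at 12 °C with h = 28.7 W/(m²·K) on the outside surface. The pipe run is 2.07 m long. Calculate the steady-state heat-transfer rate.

Treating each annulus and film as a series resistance:
R_cast iron pipe wall = ln(145/135)/(2π×55.6×2.07) = 9.882×10^-5 K/W
R_mineral wool = ln(195/145)/(2π×0.0361×2.07) = 0.631 K/W
R_outer film = 1/(h_o·2πr_oL) = 1/(28.7×2π×0.195×2.07) = 0.01374 K/W
R_total = 0.6448 K/W
Q = ΔT/R_total = 281/0.6448

Q ≈ 436 W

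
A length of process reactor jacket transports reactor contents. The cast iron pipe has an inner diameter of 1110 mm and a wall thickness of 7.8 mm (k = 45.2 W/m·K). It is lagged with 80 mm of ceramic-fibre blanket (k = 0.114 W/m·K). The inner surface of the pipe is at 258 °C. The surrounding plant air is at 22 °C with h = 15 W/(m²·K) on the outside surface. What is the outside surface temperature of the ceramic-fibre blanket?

Cylindrical conduction, so R = ln(r₂/r₁)/(2πkL) per layer, in series:
R_cast iron pipe wall = ln(562.8/555)/(2π×45.2×1) = 4.914×10^-5 K/W
R_ceramic-fibre blanket = ln(642.8/562.8)/(2π×0.114×1) = 0.1856 K/W
R_outer film = 1/(h_o·2πr_oL) = 1/(15×2π×0.6428×1) = 0.01651 K/W
R_total = 0.2021 K/W
Q = ΔT/R_total = 236/0.2021
Q = 1170 W/m
T_interface = T_inner − Q·ΣR(inner→interface) = 258 − 1170×0.1856

T ≈ 41.3 °C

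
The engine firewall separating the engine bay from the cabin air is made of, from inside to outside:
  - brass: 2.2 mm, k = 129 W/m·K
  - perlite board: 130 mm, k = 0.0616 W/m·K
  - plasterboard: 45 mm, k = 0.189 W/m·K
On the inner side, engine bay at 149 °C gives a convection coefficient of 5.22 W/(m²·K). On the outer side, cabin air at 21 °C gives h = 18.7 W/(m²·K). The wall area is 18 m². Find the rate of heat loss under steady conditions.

Treating each layer as a thermal resistance in series:
R_inner film = 1/(h_i·A) = 1/(5.22×18) = 0.01064 K/W
R_brass = L/(kA) = 0.0022/(129×18) = 9.475×10^-7 K/W
R_perlite board = L/(kA) = 0.13/(0.0616×18) = 0.1172 K/W
R_plasterboard = L/(kA) = 0.045/(0.189×18) = 0.01323 K/W
R_outer film = 1/(h_o·A) = 1/(18.7×18) = 0.002971 K/W
R_total = 0.1441 K/W
Q = ΔT / R_total = 128 / 0.1441

Q ≈ 888 W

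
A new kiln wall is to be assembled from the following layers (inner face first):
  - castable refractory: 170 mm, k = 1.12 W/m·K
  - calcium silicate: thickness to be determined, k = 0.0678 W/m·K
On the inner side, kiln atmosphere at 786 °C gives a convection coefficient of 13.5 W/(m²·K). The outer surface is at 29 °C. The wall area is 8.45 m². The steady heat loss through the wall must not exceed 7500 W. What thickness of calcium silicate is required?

L ≈ 42.5 mm

Using the resistance-network approach (series):
R_inner film = 1/(h_i·A) = 1/(13.5×8.45) = 0.008766 K/W
R_castable refractory = L/(kA) = 0.17/(1.12×8.45) = 0.01796 K/W
Sum of the known resistances R_other = 0.02673 K/W
Required total resistance R_tot = ΔT/Q_allow = 757/7500 = 0.1009 K/W
R_calcium silicate = R_tot − R_other = 0.0742 K/W
L = R·k·A = 0.0742×0.0678×8.45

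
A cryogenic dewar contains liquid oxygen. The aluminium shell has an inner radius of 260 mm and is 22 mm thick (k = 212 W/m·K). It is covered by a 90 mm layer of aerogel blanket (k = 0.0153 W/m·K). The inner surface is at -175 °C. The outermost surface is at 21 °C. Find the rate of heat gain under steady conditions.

Q ≈ 43.9 W

Spherical conduction: R = (1/r_in − 1/r_out)/(4πk) per layer; series-sum.
R_aluminium shell = (1/0.26 − 1/0.282)/(4π×212) = 1.126×10^-4 K/W
R_aerogel blanket = (1/0.282 − 1/0.372)/(4π×0.0153) = 4.462 K/W
R_total = 4.462 K/W
Q = ΔT/R_total = 196/4.462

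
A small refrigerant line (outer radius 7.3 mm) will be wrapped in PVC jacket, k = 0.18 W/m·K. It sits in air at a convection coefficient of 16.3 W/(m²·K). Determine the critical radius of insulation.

For a cylinder r_cr = k/h = 0.18/16.3
r_cr = 11 mm; since the bare radius (7.3 mm) is below r_cr, adding a thin layer of insulation will *increase* heat loss.

r_cr ≈ 11 mm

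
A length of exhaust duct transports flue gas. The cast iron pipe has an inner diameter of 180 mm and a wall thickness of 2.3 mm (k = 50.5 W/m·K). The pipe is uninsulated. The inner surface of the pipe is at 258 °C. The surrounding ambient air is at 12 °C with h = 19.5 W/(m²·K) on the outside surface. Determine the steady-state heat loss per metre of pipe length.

Radial resistances (cylindrical: R_cond = ln(r_o/r_i)/(2πkL), R_conv = 1/(h·2πrL)):
R_cast iron pipe wall = ln(92.3/90)/(2π×50.5×1) = 7.953×10^-5 K/W
R_outer film = 1/(h_o·2πr_oL) = 1/(19.5×2π×0.0923×1) = 0.08843 K/W
R_total = 0.08851 K/W
Q = ΔT/R_total = 246/0.08851

q′ ≈ 2780 W/m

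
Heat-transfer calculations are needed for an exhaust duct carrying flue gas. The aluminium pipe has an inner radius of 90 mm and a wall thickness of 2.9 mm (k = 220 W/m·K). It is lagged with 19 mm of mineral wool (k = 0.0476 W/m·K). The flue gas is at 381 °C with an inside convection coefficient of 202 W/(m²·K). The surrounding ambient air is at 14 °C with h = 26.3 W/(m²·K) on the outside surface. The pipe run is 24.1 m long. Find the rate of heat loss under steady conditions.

Q ≈ 12900 W

Treating each annulus and film as a series resistance:
R_inner film = 1/(h_i·2πr₁L) = 1/(202×2π×0.09×24.1) = 3.633×10^-4 K/W
R_aluminium pipe wall = ln(92.9/90)/(2π×220×24.1) = 9.52×10^-7 K/W
R_mineral wool = ln(111.9/92.9)/(2π×0.0476×24.1) = 0.02582 K/W
R_outer film = 1/(h_o·2πr_oL) = 1/(26.3×2π×0.1119×24.1) = 0.002244 K/W
R_total = 0.02842 K/W
Q = ΔT/R_total = 367/0.02842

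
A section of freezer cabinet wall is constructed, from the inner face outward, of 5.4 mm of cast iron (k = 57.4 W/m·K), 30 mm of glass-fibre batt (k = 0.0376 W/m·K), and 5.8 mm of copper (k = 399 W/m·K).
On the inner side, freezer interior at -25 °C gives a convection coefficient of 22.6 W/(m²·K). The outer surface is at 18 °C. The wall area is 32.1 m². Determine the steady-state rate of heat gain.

Q ≈ 1640 W

Series thermal resistances:
R_inner film = 1/(h_i·A) = 1/(22.6×32.1) = 0.001378 K/W
R_cast iron = L/(kA) = 0.0054/(57.4×32.1) = 2.931×10^-6 K/W
R_glass-fibre batt = L/(kA) = 0.03/(0.0376×32.1) = 0.02486 K/W
R_copper = L/(kA) = 0.0058/(399×32.1) = 4.528×10^-7 K/W
R_total = 0.02624 K/W
Q = ΔT / R_total = 43 / 0.02624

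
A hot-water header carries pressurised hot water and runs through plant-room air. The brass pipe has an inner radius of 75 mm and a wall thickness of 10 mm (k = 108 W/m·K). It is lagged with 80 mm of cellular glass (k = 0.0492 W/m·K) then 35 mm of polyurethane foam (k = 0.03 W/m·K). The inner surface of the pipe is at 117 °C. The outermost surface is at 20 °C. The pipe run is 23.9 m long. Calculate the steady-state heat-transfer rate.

Q ≈ 732 W

Per-layer cylindrical resistances, series-summed:
R_brass pipe wall = ln(85/75)/(2π×108×23.9) = 7.717×10^-6 K/W
R_cellular glass = ln(165/85)/(2π×0.0492×23.9) = 0.08978 K/W
R_polyurethane foam = ln(200/165)/(2π×0.03×23.9) = 0.0427 K/W
R_total = 0.1325 K/W
Q = ΔT/R_total = 97/0.1325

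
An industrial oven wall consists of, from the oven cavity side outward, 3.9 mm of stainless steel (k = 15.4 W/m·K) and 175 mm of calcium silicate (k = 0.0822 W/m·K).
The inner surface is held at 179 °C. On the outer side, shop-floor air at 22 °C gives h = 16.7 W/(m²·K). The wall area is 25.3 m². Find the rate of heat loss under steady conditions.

Q ≈ 1810 W

Model the wall as resistances in series:
R_stainless steel = L/(kA) = 0.0039/(15.4×25.3) = 1.001×10^-5 K/W
R_calcium silicate = L/(kA) = 0.175/(0.0822×25.3) = 0.08415 K/W
R_outer film = 1/(h_o·A) = 1/(16.7×25.3) = 0.002367 K/W
R_total = 0.08653 K/W
Q = ΔT / R_total = 157 / 0.08653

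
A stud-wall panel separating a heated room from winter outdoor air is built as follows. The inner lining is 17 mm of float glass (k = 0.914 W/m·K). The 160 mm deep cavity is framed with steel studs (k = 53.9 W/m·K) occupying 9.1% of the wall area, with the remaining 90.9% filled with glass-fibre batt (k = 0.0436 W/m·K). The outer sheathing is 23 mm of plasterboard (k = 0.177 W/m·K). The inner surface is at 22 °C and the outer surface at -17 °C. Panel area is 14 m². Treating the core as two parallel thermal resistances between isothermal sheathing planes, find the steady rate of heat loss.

Q ≈ 3020 W

Sheathing layers in series; stud and cavity paths in parallel between them.
R_inner = 0.017/(0.914×14) = 0.001329 K/W
R_stud  = 0.16/(53.9×0.091×14) = 0.00233 K/W
R_cav   = 0.16/(0.0436×0.909×14) = 0.2884 K/W
1/R_core = 1/R_stud + 1/R_cav → R_core = 0.002311 K/W
R_outer = 0.023/(0.177×14) = 0.009282 K/W
R_total = 0.01292 K/W
Q = ΔT/R_total = 39/0.01292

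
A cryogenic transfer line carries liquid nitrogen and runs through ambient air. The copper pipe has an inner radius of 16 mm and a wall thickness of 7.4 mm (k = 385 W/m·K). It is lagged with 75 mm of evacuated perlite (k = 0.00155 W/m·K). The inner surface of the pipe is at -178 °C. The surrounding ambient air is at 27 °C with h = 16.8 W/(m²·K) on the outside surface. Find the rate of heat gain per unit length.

q′ ≈ 1.39 W/m

Cylindrical conduction, so R = ln(r₂/r₁)/(2πkL) per layer, in series:
R_copper pipe wall = ln(23.4/16)/(2π×385×1) = 1.571×10^-4 K/W
R_evacuated perlite = ln(98.4/23.4)/(2π×0.00155×1) = 147.5 K/W
R_outer film = 1/(h_o·2πr_oL) = 1/(16.8×2π×0.0984×1) = 0.09628 K/W
R_total = 147.6 K/W
Q = ΔT/R_total = 205/147.6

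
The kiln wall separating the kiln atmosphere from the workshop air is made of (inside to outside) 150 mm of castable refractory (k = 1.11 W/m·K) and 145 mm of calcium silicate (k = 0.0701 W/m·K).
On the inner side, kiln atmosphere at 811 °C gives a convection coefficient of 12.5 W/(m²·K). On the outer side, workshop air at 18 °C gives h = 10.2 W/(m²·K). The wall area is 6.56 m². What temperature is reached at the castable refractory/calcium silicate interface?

T ≈ 739 °C

Treating each layer as a thermal resistance in series:
R_inner film = 1/(h_i·A) = 1/(12.5×6.56) = 0.0122 K/W
R_castable refractory = L/(kA) = 0.15/(1.11×6.56) = 0.0206 K/W
R_calcium silicate = L/(kA) = 0.145/(0.0701×6.56) = 0.3153 K/W
R_outer film = 1/(h_o·A) = 1/(10.2×6.56) = 0.01495 K/W
R_total = 0.3631 K/W;  Q = ΔT/R_total = 793/0.3631 = 2184 W
T_interface = T_inner − Q·ΣR(inner→interface) = 811 − 2180×0.03279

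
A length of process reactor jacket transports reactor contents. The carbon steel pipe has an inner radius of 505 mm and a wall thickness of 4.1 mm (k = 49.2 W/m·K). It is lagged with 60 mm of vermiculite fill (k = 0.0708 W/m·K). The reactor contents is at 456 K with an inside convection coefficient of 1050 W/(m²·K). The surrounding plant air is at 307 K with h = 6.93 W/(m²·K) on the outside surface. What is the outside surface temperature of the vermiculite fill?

T ≈ 328 K

Radial resistances (cylindrical: R_cond = ln(r_o/r_i)/(2πkL), R_conv = 1/(h·2πrL)):
R_inner film = 1/(h_i·2πr₁L) = 1/(1050×2π×0.505×1) = 3.002×10^-4 K/W
R_carbon steel pipe wall = ln(509.1/505)/(2π×49.2×1) = 2.616×10^-5 K/W
R_vermiculite fill = ln(569.1/509.1)/(2π×0.0708×1) = 0.2504 K/W
R_outer film = 1/(h_o·2πr_oL) = 1/(6.93×2π×0.5691×1) = 0.04036 K/W
R_total = 0.2911 K/W
Q = ΔT/R_total = 149/0.2911
Q = 512 W/m
T_interface = T_inner − Q·ΣR(inner→interface) = 456 − 512×0.2508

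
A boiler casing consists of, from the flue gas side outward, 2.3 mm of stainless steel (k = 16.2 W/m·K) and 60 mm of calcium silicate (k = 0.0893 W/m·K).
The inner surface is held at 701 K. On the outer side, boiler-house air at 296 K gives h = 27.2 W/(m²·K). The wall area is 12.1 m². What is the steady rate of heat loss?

Model the wall as resistances in series:
R_stainless steel = L/(kA) = 0.0023/(16.2×12.1) = 1.173×10^-5 K/W
R_calcium silicate = L/(kA) = 0.06/(0.0893×12.1) = 0.05553 K/W
R_outer film = 1/(h_o·A) = 1/(27.2×12.1) = 0.003038 K/W
R_total = 0.05858 K/W
Q = ΔT / R_total = 405 / 0.05858

Q ≈ 6910 W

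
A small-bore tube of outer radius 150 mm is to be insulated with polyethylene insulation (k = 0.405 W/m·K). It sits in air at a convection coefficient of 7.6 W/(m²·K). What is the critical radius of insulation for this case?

r_cr ≈ 53.3 mm

For a cylinder r_cr = k/h = 0.405/7.6
r_cr = 53.3 mm; since the bare radius (150 mm) is above r_cr, any added insulation will reduce heat loss.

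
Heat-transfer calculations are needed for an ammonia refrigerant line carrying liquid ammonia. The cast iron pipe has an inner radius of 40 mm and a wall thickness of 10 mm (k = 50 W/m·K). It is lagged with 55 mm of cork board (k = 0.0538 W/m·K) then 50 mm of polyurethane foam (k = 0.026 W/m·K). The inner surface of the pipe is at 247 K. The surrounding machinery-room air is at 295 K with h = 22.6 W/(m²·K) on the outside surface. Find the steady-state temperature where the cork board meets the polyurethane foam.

T ≈ 270 K

Cylindrical conduction, so R = ln(r₂/r₁)/(2πkL) per layer, in series:
R_cast iron pipe wall = ln(50/40)/(2π×50×1) = 7.103×10^-4 K/W
R_cork board = ln(105/50)/(2π×0.0538×1) = 2.195 K/W
R_polyurethane foam = ln(155/105)/(2π×0.026×1) = 2.384 K/W
R_outer film = 1/(h_o·2πr_oL) = 1/(22.6×2π×0.155×1) = 0.04543 K/W
R_total = 4.625 K/W
Q = ΔT/R_total = 48/4.625
Q = 10.4 W/m
T_interface = T_inner + Q·ΣR(inner→interface) = 247 + 10.4×2.196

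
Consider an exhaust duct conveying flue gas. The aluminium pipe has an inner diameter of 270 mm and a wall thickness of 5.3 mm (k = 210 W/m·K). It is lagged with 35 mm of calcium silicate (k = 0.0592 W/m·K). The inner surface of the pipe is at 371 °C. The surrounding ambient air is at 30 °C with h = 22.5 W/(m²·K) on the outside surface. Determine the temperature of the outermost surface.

Radial resistances (cylindrical: R_cond = ln(r_o/r_i)/(2πkL), R_conv = 1/(h·2πrL)):
R_aluminium pipe wall = ln(140.3/135)/(2π×210×1) = 2.918×10^-5 K/W
R_calcium silicate = ln(175.3/140.3)/(2π×0.0592×1) = 0.5988 K/W
R_outer film = 1/(h_o·2πr_oL) = 1/(22.5×2π×0.1753×1) = 0.04035 K/W
R_total = 0.6391 K/W
Q = ΔT/R_total = 341/0.6391
Q = 534 W/m
T_interface = T_inner − Q·ΣR(inner→interface) = 371 − 534×0.5988

T ≈ 51.5 °C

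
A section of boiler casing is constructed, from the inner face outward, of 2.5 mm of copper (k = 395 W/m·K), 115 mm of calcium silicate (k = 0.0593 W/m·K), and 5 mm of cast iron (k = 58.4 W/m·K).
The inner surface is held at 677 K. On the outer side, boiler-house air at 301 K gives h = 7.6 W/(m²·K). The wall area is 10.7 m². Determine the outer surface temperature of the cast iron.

T ≈ 325 K

Treating each layer as a thermal resistance in series:
R_copper = L/(kA) = 0.0025/(395×10.7) = 5.915×10^-7 K/W
R_calcium silicate = L/(kA) = 0.115/(0.0593×10.7) = 0.1812 K/W
R_cast iron = L/(kA) = 0.005/(58.4×10.7) = 8.002×10^-6 K/W
R_outer film = 1/(h_o·A) = 1/(7.6×10.7) = 0.0123 K/W
R_total = 0.1935 K/W;  Q = ΔT/R_total = 376/0.1935 = 1943 W
T_interface = T_inner − Q·ΣR(inner→interface) = 677 − 1940×0.1813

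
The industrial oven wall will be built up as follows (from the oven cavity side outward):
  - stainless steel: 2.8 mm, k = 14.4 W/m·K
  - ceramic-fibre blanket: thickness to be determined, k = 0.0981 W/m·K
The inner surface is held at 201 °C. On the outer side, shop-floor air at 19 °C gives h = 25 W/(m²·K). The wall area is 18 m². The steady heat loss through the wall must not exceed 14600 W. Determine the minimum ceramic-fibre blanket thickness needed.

L ≈ 18.1 mm

Treating each layer as a thermal resistance in series:
R_stainless steel = L/(kA) = 0.0028/(14.4×18) = 1.08×10^-5 K/W
R_outer film = 1/(h_o·A) = 1/(25×18) = 0.002222 K/W
Sum of the known resistances R_other = 0.002233 K/W
Required total resistance R_tot = ΔT/Q_allow = 182/14600 = 0.01247 K/W
R_ceramic-fibre blanket = R_tot − R_other = 0.01023 K/W
L = R·k·A = 0.01023×0.0981×18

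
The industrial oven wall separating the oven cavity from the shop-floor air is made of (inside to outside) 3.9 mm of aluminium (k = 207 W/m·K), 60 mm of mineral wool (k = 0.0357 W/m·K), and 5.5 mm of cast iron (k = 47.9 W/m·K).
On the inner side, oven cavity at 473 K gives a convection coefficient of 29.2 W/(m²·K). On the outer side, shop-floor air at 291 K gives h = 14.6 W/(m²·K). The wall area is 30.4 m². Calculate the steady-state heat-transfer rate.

Q ≈ 3100 W

Model the wall as resistances in series:
R_inner film = 1/(h_i·A) = 1/(29.2×30.4) = 0.001127 K/W
R_aluminium = L/(kA) = 0.0039/(207×30.4) = 6.198×10^-7 K/W
R_mineral wool = L/(kA) = 0.06/(0.0357×30.4) = 0.05529 K/W
R_cast iron = L/(kA) = 0.0055/(47.9×30.4) = 3.777×10^-6 K/W
R_outer film = 1/(h_o·A) = 1/(14.6×30.4) = 0.002253 K/W
R_total = 0.05867 K/W
Q = ΔT / R_total = 182 / 0.05867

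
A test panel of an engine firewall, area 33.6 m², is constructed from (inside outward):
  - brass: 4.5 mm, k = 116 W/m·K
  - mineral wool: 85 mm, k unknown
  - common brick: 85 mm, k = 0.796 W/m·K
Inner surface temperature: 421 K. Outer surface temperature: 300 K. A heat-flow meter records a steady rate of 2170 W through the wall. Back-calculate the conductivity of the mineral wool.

Model the wall as resistances in series:
R_brass = L/(kA) = 0.0045/(116×33.6) = 1.155×10^-6 K/W
R_common brick = L/(kA) = 0.085/(0.796×33.6) = 0.003178 K/W
Sum of known resistances R_other = 0.003179 K/W
Total R = ΔT/Q = 121/2170 = 0.05576 K/W
R_mineral wool = R_total − R_other = 0.05258 K/W
k = L/(R·A) = 0.085/(0.05258×33.6)

k ≈ 0.0481 W/(m·K)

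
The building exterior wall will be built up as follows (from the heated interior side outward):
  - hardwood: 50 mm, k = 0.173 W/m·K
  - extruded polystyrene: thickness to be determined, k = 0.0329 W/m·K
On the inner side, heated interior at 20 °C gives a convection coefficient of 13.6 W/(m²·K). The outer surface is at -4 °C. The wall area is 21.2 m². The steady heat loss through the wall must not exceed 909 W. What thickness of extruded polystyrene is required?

Model the wall as resistances in series:
R_inner film = 1/(h_i·A) = 1/(13.6×21.2) = 0.003468 K/W
R_hardwood = L/(kA) = 0.05/(0.173×21.2) = 0.01363 K/W
Sum of the known resistances R_other = 0.0171 K/W
Required total resistance R_tot = ΔT/Q_allow = 24/909 = 0.0264 K/W
R_extruded polystyrene = R_tot − R_other = 0.009301 K/W
L = R·k·A = 0.009301×0.0329×21.2

L ≈ 6.49 mm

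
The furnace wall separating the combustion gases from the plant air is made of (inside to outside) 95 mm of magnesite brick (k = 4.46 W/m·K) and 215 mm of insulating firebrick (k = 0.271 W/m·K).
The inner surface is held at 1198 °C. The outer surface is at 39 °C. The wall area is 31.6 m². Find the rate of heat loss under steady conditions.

Treating each layer as a thermal resistance in series:
R_magnesite brick = L/(kA) = 0.095/(4.46×31.6) = 6.741×10^-4 K/W
R_insulating firebrick = L/(kA) = 0.215/(0.271×31.6) = 0.02511 K/W
R_total = 0.02578 K/W
Q = ΔT / R_total = 1159 / 0.02578

Q ≈ 45000 W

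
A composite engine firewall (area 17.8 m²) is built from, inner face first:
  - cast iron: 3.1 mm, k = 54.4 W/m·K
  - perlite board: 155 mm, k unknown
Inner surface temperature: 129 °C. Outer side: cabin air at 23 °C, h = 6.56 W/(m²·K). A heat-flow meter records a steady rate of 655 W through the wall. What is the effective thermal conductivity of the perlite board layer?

Treating each layer as a thermal resistance in series:
R_cast iron = L/(kA) = 0.0031/(54.4×17.8) = 3.201×10^-6 K/W
R_outer film = 1/(h_o·A) = 1/(6.56×17.8) = 0.008564 K/W
Sum of known resistances R_other = 0.008567 K/W
Total R = ΔT/Q = 106/655 = 0.1618 K/W
R_perlite board = R_total − R_other = 0.1533 K/W
k = L/(R·A) = 0.155/(0.1533×17.8)

k ≈ 0.0568 W/(m·K)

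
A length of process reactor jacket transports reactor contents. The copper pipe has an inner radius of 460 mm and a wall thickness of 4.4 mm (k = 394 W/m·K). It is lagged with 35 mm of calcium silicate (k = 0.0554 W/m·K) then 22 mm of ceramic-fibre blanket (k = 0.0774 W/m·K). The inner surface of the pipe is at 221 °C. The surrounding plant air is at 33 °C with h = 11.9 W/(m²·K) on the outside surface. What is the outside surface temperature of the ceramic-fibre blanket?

T ≈ 47.9 °C

Per-layer cylindrical resistances, series-summed:
R_copper pipe wall = ln(464.4/460)/(2π×394×1) = 3.845×10^-6 K/W
R_calcium silicate = ln(499.4/464.4)/(2π×0.0554×1) = 0.2087 K/W
R_ceramic-fibre blanket = ln(521.4/499.4)/(2π×0.0774×1) = 0.08865 K/W
R_outer film = 1/(h_o·2πr_oL) = 1/(11.9×2π×0.5214×1) = 0.02565 K/W
R_total = 0.323 K/W
Q = ΔT/R_total = 188/0.323
Q = 582 W/m
T_interface = T_inner − Q·ΣR(inner→interface) = 221 − 582×0.2974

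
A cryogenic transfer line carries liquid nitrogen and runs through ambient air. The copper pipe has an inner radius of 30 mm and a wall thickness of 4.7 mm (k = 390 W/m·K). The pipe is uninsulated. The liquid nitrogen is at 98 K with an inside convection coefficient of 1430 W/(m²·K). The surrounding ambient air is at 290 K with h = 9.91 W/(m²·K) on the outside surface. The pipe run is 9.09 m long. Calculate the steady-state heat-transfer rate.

Treating each annulus and film as a series resistance:
R_inner film = 1/(h_i·2πr₁L) = 1/(1430×2π×0.03×9.09) = 4.081×10^-4 K/W
R_copper pipe wall = ln(34.7/30)/(2π×390×9.09) = 6.534×10^-6 K/W
R_outer film = 1/(h_o·2πr_oL) = 1/(9.91×2π×0.0347×9.09) = 0.05092 K/W
R_total = 0.05133 K/W
Q = ΔT/R_total = 192/0.05133

Q ≈ 3740 W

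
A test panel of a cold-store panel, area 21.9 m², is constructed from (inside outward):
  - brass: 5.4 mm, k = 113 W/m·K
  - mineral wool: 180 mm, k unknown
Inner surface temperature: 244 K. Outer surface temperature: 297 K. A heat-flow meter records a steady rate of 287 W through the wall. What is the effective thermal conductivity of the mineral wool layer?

k ≈ 0.0445 W/(m·K)

Using the resistance-network approach (series):
R_brass = L/(kA) = 0.0054/(113×21.9) = 2.182×10^-6 K/W
Sum of known resistances R_other = 2.182×10^-6 K/W
Total R = ΔT/Q = 53/287 = 0.1847 K/W
R_mineral wool = R_total − R_other = 0.1847 K/W
k = L/(R·A) = 0.18/(0.1847×21.9)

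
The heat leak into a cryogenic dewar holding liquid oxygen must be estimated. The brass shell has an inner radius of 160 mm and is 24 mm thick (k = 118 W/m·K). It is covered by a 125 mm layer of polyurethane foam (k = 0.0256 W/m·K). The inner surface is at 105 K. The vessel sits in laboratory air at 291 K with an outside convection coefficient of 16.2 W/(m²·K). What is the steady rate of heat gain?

Q ≈ 27 W

Radial (spherical) resistances in series:
R_brass shell = (1/0.16 − 1/0.184)/(4π×118) = 5.498×10^-4 K/W
R_polyurethane foam = (1/0.184 − 1/0.309)/(4π×0.0256) = 6.834 K/W
R_outer film = 1/(h·4πr_o²) = 1/(16.2×4π×0.309²) = 0.05145 K/W
R_total = 6.886 K/W
Q = ΔT/R_total = 186/6.886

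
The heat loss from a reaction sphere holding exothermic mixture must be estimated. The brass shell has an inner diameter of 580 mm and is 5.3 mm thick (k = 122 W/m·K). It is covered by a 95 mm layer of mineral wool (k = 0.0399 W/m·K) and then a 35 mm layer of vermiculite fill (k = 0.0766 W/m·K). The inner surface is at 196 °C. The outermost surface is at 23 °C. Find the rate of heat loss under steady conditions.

Q ≈ 92.9 W

Spherical conduction: R = (1/r_in − 1/r_out)/(4πk) per layer; series-sum.
R_brass shell = (1/0.29 − 1/0.2953)/(4π×122) = 4.037×10^-5 K/W
R_mineral wool = (1/0.2953 − 1/0.3903)/(4π×0.0399) = 1.644 K/W
R_vermiculite fill = (1/0.3903 − 1/0.4253)/(4π×0.0766) = 0.219 K/W
R_total = 1.863 K/W
Q = ΔT/R_total = 173/1.863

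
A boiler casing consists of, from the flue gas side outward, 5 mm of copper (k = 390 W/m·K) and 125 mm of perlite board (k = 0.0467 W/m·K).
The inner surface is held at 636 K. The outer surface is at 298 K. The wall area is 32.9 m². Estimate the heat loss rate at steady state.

Q ≈ 4150 W

Series thermal resistances:
R_copper = L/(kA) = 0.005/(390×32.9) = 3.897×10^-7 K/W
R_perlite board = L/(kA) = 0.125/(0.0467×32.9) = 0.08136 K/W
R_total = 0.08136 K/W
Q = ΔT / R_total = 338 / 0.08136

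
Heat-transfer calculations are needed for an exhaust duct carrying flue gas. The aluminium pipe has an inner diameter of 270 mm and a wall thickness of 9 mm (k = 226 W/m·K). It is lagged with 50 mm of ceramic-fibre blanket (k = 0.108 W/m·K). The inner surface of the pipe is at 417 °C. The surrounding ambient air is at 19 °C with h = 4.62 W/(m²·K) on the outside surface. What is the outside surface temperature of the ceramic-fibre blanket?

For a radial system each layer contributes R = ln(r_out/r_in)/(2πkL); films add R = 1/(hA).
R_aluminium pipe wall = ln(144/135)/(2π×226×1) = 4.545×10^-5 K/W
R_ceramic-fibre blanket = ln(194/144)/(2π×0.108×1) = 0.4392 K/W
R_outer film = 1/(h_o·2πr_oL) = 1/(4.62×2π×0.194×1) = 0.1776 K/W
R_total = 0.6168 K/W
Q = ΔT/R_total = 398/0.6168
Q = 645 W/m
T_interface = T_inner − Q·ΣR(inner→interface) = 417 − 645×0.4393

T ≈ 134 °C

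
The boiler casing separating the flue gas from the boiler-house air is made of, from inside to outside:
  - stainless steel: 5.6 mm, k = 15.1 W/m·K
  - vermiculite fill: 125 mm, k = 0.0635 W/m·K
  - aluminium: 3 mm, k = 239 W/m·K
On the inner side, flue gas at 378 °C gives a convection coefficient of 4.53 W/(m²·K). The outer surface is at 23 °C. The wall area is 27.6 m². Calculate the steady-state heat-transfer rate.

Q ≈ 4470 W

Treating each layer as a thermal resistance in series:
R_inner film = 1/(h_i·A) = 1/(4.53×27.6) = 0.007998 K/W
R_stainless steel = L/(kA) = 0.0056/(15.1×27.6) = 1.344×10^-5 K/W
R_vermiculite fill = L/(kA) = 0.125/(0.0635×27.6) = 0.07132 K/W
R_aluminium = L/(kA) = 0.003/(239×27.6) = 4.548×10^-7 K/W
R_total = 0.07933 K/W
Q = ΔT / R_total = 355 / 0.07933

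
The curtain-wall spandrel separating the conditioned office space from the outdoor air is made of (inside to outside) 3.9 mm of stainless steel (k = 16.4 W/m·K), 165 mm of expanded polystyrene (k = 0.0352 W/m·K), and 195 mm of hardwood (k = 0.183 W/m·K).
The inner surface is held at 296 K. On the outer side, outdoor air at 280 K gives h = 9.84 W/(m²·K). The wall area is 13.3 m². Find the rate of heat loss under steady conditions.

Thermal resistances in series:
R_stainless steel = L/(kA) = 0.0039/(16.4×13.3) = 1.788×10^-5 K/W
R_expanded polystyrene = L/(kA) = 0.165/(0.0352×13.3) = 0.3524 K/W
R_hardwood = L/(kA) = 0.195/(0.183×13.3) = 0.08012 K/W
R_outer film = 1/(h_o·A) = 1/(9.84×13.3) = 0.007641 K/W
R_total = 0.4402 K/W
Q = ΔT / R_total = 16 / 0.4402

Q ≈ 36.3 W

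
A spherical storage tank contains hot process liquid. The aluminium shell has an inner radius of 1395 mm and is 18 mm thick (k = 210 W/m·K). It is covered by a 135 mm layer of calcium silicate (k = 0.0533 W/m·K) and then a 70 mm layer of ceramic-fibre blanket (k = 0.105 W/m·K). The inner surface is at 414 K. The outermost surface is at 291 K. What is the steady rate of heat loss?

Q ≈ 1090 W

Radial (spherical) resistances in series:
R_aluminium shell = (1/1.395 − 1/1.413)/(4π×210) = 3.46×10^-6 K/W
R_calcium silicate = (1/1.413 − 1/1.548)/(4π×0.0533) = 0.09215 K/W
R_ceramic-fibre blanket = (1/1.548 − 1/1.618)/(4π×0.105) = 0.02118 K/W
R_total = 0.1133 K/W
Q = ΔT/R_total = 123/0.1133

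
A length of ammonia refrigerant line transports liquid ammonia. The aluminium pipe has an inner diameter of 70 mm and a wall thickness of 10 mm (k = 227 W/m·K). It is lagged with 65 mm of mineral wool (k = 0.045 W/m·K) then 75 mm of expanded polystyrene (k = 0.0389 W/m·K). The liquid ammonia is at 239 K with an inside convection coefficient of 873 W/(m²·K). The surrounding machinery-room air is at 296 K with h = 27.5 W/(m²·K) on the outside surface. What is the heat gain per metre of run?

For a radial system each layer contributes R = ln(r_out/r_in)/(2πkL); films add R = 1/(hA).
R_inner film = 1/(h_i·2πr₁L) = 1/(873×2π×0.035×1) = 0.005209 K/W
R_aluminium pipe wall = ln(45/35)/(2π×227×1) = 1.762×10^-4 K/W
R_mineral wool = ln(110/45)/(2π×0.045×1) = 3.161 K/W
R_expanded polystyrene = ln(185/110)/(2π×0.0389×1) = 2.127 K/W
R_outer film = 1/(h_o·2πr_oL) = 1/(27.5×2π×0.185×1) = 0.03128 K/W
R_total = 5.325 K/W
Q = ΔT/R_total = 57/5.325

q′ ≈ 10.7 W/m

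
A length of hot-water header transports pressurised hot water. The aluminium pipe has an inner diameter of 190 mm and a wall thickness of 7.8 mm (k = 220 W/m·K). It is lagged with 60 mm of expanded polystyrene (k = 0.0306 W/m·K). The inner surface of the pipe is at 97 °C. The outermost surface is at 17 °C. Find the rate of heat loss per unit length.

Cylindrical conduction, so R = ln(r₂/r₁)/(2πkL) per layer, in series:
R_aluminium pipe wall = ln(102.8/95)/(2π×220×1) = 5.708×10^-5 K/W
R_expanded polystyrene = ln(162.8/102.8)/(2π×0.0306×1) = 2.391 K/W
R_total = 2.391 K/W
Q = ΔT/R_total = 80/2.391

q′ ≈ 33.5 W/m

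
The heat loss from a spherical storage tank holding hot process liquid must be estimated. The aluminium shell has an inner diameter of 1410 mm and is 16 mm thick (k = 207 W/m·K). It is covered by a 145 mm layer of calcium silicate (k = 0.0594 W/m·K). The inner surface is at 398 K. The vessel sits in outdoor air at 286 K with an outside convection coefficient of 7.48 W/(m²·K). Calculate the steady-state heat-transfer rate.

For a spherical shell R = (1/r₁ − 1/r₂)/(4πk); film R = 1/(h·4πr²). In series:
R_aluminium shell = (1/0.705 − 1/0.721)/(4π×207) = 1.21×10^-5 K/W
R_calcium silicate = (1/0.721 − 1/0.866)/(4π×0.0594) = 0.3111 K/W
R_outer film = 1/(h·4πr_o²) = 1/(7.48×4π×0.866²) = 0.01419 K/W
R_total = 0.3253 K/W
Q = ΔT/R_total = 112/0.3253

Q ≈ 344 W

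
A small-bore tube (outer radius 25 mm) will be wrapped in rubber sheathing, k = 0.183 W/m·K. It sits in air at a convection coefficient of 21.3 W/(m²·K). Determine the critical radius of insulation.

For a cylinder r_cr = k/h = 0.183/21.3
r_cr = 8.59 mm; since the bare radius (25 mm) is above r_cr, any added insulation will reduce heat loss.

r_cr ≈ 8.59 mm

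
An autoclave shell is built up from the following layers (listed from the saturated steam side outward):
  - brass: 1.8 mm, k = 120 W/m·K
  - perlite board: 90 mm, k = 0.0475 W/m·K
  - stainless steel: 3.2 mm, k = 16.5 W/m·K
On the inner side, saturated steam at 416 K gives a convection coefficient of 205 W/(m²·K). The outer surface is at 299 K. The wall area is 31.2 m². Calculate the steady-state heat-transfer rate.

Q ≈ 1920 W

Model the wall as resistances in series:
R_inner film = 1/(h_i·A) = 1/(205×31.2) = 1.563×10^-4 K/W
R_brass = L/(kA) = 0.0018/(120×31.2) = 4.808×10^-7 K/W
R_perlite board = L/(kA) = 0.09/(0.0475×31.2) = 0.06073 K/W
R_stainless steel = L/(kA) = 0.0032/(16.5×31.2) = 6.216×10^-6 K/W
R_total = 0.06089 K/W
Q = ΔT / R_total = 117 / 0.06089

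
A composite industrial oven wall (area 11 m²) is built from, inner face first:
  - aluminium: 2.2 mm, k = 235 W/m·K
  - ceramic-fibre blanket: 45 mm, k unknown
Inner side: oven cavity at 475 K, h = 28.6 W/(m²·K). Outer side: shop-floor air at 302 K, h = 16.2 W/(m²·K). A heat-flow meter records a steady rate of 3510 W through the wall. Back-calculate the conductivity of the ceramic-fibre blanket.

k ≈ 0.101 W/(m·K)

Series thermal resistances:
R_inner film = 1/(h_i·A) = 1/(28.6×11) = 0.003179 K/W
R_aluminium = L/(kA) = 0.0022/(235×11) = 8.511×10^-7 K/W
R_outer film = 1/(h_o·A) = 1/(16.2×11) = 0.005612 K/W
Sum of known resistances R_other = 0.008791 K/W
Total R = ΔT/Q = 173/3510 = 0.04929 K/W
R_ceramic-fibre blanket = R_total − R_other = 0.0405 K/W
k = L/(R·A) = 0.045/(0.0405×11)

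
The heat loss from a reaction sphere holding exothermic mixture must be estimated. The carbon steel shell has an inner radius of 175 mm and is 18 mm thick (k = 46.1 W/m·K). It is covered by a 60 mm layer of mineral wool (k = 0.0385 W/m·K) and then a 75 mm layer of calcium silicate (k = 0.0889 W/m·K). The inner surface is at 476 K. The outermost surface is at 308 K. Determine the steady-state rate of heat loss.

Q ≈ 50.2 W

Radial (spherical) resistances in series:
R_carbon steel shell = (1/0.175 − 1/0.193)/(4π×46.1) = 9.2×10^-4 K/W
R_mineral wool = (1/0.193 − 1/0.253)/(4π×0.0385) = 2.54 K/W
R_calcium silicate = (1/0.253 − 1/0.328)/(4π×0.0889) = 0.809 K/W
R_total = 3.35 K/W
Q = ΔT/R_total = 168/3.35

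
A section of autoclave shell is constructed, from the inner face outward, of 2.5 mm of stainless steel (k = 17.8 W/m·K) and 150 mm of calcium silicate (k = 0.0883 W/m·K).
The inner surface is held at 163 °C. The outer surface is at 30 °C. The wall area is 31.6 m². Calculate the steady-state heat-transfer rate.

Using the resistance-network approach (series):
R_stainless steel = L/(kA) = 0.0025/(17.8×31.6) = 4.445×10^-6 K/W
R_calcium silicate = L/(kA) = 0.15/(0.0883×31.6) = 0.05376 K/W
R_total = 0.05376 K/W
Q = ΔT / R_total = 133 / 0.05376

Q ≈ 2470 W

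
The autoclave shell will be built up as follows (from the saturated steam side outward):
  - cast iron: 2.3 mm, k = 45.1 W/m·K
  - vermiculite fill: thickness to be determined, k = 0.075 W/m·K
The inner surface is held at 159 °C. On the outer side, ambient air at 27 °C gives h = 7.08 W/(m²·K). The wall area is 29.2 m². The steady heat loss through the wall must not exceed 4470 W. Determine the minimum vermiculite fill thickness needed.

Thermal resistances in series:
R_cast iron = L/(kA) = 0.0023/(45.1×29.2) = 1.746×10^-6 K/W
R_outer film = 1/(h_o·A) = 1/(7.08×29.2) = 0.004837 K/W
Sum of the known resistances R_other = 0.004839 K/W
Required total resistance R_tot = ΔT/Q_allow = 132/4470 = 0.02953 K/W
R_vermiculite fill = R_tot − R_other = 0.02469 K/W
L = R·k·A = 0.02469×0.075×29.2

L ≈ 54.1 mm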